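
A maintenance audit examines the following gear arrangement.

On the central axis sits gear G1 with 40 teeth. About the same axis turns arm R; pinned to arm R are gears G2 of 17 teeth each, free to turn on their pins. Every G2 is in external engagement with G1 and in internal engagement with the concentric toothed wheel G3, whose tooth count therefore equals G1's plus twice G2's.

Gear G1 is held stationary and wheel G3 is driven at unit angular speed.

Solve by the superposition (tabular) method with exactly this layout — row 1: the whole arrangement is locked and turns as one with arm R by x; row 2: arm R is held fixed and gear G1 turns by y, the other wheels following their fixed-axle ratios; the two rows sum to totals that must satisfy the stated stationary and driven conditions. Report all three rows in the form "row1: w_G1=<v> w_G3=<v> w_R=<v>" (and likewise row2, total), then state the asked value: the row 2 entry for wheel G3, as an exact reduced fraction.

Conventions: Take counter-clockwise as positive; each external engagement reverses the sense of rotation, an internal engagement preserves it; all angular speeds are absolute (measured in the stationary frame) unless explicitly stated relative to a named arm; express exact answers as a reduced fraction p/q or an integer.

row1: w_G1=37/57 w_G3=37/57 w_R=37/57
row2: w_G1=-37/57 w_G3=20/57 w_R=0
total: w_G1=0 w_G3=1 w_R=37/57
asked value: 20/57

recognized (axles ride arm R): planetary set, 40/17/74 teeth
row 1 (train locked, turned with arm): all members turn x
superposition row 2 [arm held]: sun y, ring −(40/74)·y, arm 0
boundary: total ω_sun = x + y = 0 and total ω_ring = x − (40/74)·y = 1  ⇒  y = -37/57, x = 37/57
row 2 ring = −(40/74)·(-37/57) = 20/57
totals (row 1 + row 2): sun 37/57 + (-37/57) = 0, ring 37/57 + 20/57 = 1, arm 37/57 + 0 = 37/57
asked cell (row2, ring) = 20/57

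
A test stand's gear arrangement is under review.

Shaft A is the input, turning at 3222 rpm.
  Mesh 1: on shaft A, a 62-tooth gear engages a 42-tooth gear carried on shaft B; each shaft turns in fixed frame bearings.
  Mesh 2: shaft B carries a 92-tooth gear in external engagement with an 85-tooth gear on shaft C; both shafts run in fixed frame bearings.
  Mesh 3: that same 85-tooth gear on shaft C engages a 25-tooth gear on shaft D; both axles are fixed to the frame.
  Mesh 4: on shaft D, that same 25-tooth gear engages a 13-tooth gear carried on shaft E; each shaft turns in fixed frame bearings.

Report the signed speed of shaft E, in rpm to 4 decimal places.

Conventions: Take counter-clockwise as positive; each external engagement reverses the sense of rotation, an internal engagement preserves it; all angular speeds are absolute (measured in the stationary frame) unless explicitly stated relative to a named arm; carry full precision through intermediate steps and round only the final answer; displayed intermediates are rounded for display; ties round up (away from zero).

class = fixed-axis compound train [4 meshes; 4 ratios multiply, 4 sense flips]
mesh 1 [62T→42T]: ω = 3222.0000×62/42 = 4756.2857 rpm, sense flips to −
mesh 2 [92T→85T]: ω = 4756.2857×92/85 = 5147.9798 rpm, sense flips to +
mesh 3 [85T→25T]: ω = 5147.9798×85/25 = 17503.1314 rpm, sense flips to −
mesh 4 [25T→13T]: ω = 17503.1314×25/13 = 33659.8681 rpm, sense flips to +
signed output speed = +33659.8681 rpm

+33659.8681 rpm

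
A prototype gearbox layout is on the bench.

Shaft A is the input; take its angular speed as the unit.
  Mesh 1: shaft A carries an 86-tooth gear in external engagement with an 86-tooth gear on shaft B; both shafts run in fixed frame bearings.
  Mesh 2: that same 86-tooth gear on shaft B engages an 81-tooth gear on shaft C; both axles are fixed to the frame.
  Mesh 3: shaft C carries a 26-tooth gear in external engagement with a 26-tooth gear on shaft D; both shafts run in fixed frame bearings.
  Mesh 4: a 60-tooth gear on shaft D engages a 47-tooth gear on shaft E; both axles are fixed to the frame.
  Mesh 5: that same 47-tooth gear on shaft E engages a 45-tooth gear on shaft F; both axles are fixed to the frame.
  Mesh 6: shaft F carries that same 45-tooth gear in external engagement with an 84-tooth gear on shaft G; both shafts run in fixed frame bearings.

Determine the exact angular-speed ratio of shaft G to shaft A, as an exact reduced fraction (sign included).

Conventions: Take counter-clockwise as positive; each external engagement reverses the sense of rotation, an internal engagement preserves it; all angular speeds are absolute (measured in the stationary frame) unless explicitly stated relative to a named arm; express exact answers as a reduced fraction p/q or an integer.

430/567

class = fixed-axis compound train [6 meshes; 6 ratios multiply, 6 sense flips]
mesh 1 [86T→86T]: running ratio 1, sense −
mesh 2 [86T→81T]: running ratio 86/81, sense +
mesh 3 [26T→26T]: running ratio 86/81, sense −
mesh 4 [60T→47T]: running ratio 1720/1269, sense +
mesh 5 [47T→45T]: running ratio 344/243, sense −
mesh 6 [45T→84T]: running ratio 430/567, sense +
ω_out/ω_in = 430/567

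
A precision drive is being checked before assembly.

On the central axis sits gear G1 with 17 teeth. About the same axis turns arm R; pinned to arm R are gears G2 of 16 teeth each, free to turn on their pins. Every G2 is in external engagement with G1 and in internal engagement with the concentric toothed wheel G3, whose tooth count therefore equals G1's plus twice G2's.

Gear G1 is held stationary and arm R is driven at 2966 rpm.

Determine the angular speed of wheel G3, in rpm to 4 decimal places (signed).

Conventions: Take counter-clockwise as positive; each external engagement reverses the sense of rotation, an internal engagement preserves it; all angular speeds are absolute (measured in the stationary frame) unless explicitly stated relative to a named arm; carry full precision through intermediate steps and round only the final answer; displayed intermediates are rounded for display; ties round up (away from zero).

topology: planetary set — G1 17T / G2 16T / G3 49T, arm = carrier (Willis)
normalise by the input: solve with ω_arm = 1, then scale by 2966 rpm
ring teeth: 17 + 2·16 = 49
17(ω_sun−ω_arm) = −49(ω_ring−ω_arm),  ω_sun = 0, ω_arm = 1
ω_ring = 1 − (17/49)(0−1) = 66/49
scale: ω_ring = 66/49 × 2966 rpm = +3995.0204 rpm

+3995.0204 rpm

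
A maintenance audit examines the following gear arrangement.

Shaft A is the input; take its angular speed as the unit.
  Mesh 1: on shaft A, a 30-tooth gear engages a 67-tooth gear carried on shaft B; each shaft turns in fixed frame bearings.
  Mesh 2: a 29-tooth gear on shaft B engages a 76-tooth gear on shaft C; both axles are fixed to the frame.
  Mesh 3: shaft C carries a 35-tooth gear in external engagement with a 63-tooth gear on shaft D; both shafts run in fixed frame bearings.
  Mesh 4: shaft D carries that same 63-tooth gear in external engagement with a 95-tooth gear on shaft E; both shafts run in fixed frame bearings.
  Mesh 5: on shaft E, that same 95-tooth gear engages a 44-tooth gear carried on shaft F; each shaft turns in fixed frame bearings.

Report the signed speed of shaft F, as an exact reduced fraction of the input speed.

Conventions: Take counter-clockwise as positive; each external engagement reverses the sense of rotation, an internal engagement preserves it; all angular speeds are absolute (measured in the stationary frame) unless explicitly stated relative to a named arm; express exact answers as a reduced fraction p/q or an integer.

5-mesh fixed-axis compound train (all bearings frame-fixed)
mesh 1 [30T→67T]: |ω|/ω_in = 1×30/67 = 30/67, sense flips to −
mesh 2 [29T→76T]: |ω|/ω_in = (30/67)×29/76 = 435/2546, sense flips to +
mesh 3 [35T→63T]: |ω|/ω_in = (435/2546)×35/63 = 725/7638, sense flips to −
mesh 4 [63T→95T]: |ω|/ω_in = (725/7638)×63/95 = 3045/48374, sense flips to +
mesh 5 [95T→44T]: |ω|/ω_in = (3045/48374)×95/44 = 15225/112024, sense flips to −
signed output speed (× input speed) = -15225/112024

-15225/112024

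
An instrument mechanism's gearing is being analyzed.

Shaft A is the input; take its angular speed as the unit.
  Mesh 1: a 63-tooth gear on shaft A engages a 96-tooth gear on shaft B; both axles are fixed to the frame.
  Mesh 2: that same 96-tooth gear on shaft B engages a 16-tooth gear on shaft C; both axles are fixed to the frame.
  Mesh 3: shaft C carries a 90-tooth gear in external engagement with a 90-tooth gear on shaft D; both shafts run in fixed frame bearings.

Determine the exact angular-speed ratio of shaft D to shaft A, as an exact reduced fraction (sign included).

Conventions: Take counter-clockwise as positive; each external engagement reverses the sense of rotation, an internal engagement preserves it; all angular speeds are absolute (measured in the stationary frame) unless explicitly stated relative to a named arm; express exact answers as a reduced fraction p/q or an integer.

-63/16

class = fixed-axis compound train [3 meshes; 3 ratios multiply, 3 sense flips]
mesh 1 [63T→96T]: running ratio 21/32, sense −
mesh 2 [96T→16T]: running ratio 63/16, sense +
mesh 3 [90T→90T]: running ratio 63/16, sense −
ω_out/ω_in = -63/16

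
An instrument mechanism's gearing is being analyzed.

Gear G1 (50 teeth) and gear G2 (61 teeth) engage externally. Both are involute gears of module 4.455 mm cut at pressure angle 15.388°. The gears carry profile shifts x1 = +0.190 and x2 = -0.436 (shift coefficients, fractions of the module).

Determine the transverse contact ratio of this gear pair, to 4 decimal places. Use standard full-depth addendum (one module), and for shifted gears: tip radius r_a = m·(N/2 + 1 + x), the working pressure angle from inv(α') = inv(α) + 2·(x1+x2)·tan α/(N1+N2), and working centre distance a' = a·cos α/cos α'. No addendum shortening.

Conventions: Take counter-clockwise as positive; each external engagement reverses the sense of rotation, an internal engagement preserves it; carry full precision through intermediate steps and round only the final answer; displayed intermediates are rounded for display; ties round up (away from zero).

recognized (one external pair, fixed centres): single-mesh tooth geometry, m = 4.455, N1 = 50, N2 = 61
base radii: r_b1 = 107.382318, r_b2 = 131.006428
tip radii: r_a1 = 116.676450, r_a2 = 138.390120
inv(α') = inv(15.388°) + 2·(+0.190-0.436)·tan α/(50+61) = 0.00542941  ⇒  α' = 14.40040°
a' = a·cos α / cos α' = 247.2525·cos 15.388°/cos 14.40040° = 246.121537
action lengths: √(r_a1²−r_b1²) = 45.633670, √(r_a2²−r_b2²) = 44.599790
base pitch p_b = π·m·cos α = 13.494060
CR = (45.633670 + 44.599790 − 246.121537·sin 14.40040°)/13.494060 = 2.150861
contact ratio ≈ 2.1509

2.1509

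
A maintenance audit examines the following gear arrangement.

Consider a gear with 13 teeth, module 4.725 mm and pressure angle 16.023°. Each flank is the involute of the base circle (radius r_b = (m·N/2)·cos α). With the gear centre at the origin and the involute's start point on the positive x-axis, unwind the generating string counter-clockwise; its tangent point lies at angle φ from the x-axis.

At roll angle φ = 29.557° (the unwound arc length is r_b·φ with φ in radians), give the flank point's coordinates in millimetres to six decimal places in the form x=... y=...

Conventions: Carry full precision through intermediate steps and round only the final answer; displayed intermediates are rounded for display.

x=33.189696 y=1.315216

single-mesh involute tooth geometry (13T wheel at module 4.725)
pitch radius r_p = m·N/2 = 4.725·13/2 = 30.712500
base radius r_b = r_p·cos α = 30.712500·cos 16.023° = 29.519349
roll angle φ = 29.557° = 0.51586697 rad
x = r_b·(cos φ + φ·sin φ) = 33.189696
y = r_b·(sin φ − φ·cos φ) = 1.315216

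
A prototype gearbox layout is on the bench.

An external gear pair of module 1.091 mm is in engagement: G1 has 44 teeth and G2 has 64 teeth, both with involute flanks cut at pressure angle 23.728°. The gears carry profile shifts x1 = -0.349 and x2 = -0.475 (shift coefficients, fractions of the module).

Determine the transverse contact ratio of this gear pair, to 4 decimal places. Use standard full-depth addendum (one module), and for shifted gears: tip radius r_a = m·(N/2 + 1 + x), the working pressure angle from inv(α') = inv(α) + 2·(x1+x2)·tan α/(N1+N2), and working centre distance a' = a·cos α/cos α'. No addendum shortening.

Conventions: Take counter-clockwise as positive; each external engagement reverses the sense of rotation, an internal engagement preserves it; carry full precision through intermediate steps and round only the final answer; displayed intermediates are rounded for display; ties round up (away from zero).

recognized (one external pair, fixed centres): single-mesh tooth geometry, m = 1.091, N1 = 44, N2 = 64
base radii: r_b1 = 21.973016, r_b2 = 31.960751
tip radii: r_a1 = 24.712241, r_a2 = 35.484775
inv(α') = inv(23.728°) + 2·(-0.349-0.475)·tan α/(44+64) = 0.01871333  ⇒  α' = 21.51794°
a' = a·cos α / cos α' = 58.9140·cos 23.728°/cos 21.51794° = 57.974426
action lengths: √(r_a1²−r_b1²) = 11.308466, √(r_a2²−r_b2²) = 15.416863
base pitch p_b = π·m·cos α = 3.137739
CR = (11.308466 + 15.416863 − 57.974426·sin 21.51794°)/3.137739 = 1.740342
contact ratio ≈ 1.7403

1.7403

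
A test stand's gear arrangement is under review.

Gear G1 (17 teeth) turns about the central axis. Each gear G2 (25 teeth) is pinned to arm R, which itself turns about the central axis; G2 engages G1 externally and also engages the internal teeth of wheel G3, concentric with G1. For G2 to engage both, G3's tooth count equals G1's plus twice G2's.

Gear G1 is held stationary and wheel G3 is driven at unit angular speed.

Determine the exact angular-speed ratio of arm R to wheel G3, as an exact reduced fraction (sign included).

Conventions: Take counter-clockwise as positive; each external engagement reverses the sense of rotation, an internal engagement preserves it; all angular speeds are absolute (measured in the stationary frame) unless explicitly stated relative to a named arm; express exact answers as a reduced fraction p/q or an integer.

topology: planetary set — G1 17T / G2 25T / G3 67T, arm = carrier (Willis)
ring teeth: 17 + 2·25 = 67
17(ω_sun−ω_arm) = −67(ω_ring−ω_arm),  ω_sun = 0, ω_ring = 1
17(0−ω_arm) = −67(1−ω_arm)  ⇒  84·ω_arm = 67  ⇒  ω_arm = 67/84
ω_out/ω_in = 67/84

67/84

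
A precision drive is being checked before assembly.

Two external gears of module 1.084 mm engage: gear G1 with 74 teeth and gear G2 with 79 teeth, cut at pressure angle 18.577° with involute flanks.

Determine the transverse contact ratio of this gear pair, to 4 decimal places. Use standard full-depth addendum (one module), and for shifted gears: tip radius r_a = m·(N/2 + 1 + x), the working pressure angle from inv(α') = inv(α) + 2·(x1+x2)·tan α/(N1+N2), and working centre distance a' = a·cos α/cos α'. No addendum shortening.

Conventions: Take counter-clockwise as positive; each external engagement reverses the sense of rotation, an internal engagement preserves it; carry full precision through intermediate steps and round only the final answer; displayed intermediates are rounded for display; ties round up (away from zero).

1.9122

class = single-mesh tooth geometry [involute pair 74T × 79T, m = 1.084]
base radii: r_b1 = 38.018228, r_b2 = 40.587027
tip radii: r_a1 = 41.192000, r_a2 = 43.902000
no profile shift: α' = α, a' = a
action lengths: √(r_a1²−r_b1²) = 15.855448, √(r_a2²−r_b2²) = 16.735557
base pitch p_b = π·m·cos α = 3.228048
CR = (15.855448 + 16.735557 − 82.926000·sin 18.57700°)/3.228048 = 1.912158
contact ratio ≈ 1.9122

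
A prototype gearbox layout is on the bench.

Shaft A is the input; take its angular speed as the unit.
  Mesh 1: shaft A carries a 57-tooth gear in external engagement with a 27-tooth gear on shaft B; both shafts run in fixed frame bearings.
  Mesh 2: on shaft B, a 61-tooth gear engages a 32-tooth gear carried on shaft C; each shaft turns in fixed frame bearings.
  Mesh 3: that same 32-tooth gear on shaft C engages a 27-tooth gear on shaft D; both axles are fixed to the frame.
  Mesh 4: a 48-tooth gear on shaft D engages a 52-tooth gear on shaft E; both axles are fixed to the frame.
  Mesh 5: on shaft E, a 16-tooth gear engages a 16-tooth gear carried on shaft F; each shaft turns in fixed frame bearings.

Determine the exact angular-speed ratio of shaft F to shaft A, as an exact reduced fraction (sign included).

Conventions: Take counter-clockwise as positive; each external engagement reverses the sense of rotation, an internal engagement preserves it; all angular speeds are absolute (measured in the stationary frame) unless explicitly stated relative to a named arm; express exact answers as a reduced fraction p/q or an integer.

-4636/1053

class = fixed-axis compound train [5 meshes; 5 ratios multiply, 5 sense flips]
mesh 1 [57T→27T]: running ratio 19/9, sense −
mesh 2 [61T→32T]: running ratio 1159/288, sense +
mesh 3 [32T→27T]: running ratio 1159/243, sense −
mesh 4 [48T→52T]: running ratio 4636/1053, sense +
mesh 5 [16T→16T]: running ratio 4636/1053, sense −
ω_out/ω_in = -4636/1053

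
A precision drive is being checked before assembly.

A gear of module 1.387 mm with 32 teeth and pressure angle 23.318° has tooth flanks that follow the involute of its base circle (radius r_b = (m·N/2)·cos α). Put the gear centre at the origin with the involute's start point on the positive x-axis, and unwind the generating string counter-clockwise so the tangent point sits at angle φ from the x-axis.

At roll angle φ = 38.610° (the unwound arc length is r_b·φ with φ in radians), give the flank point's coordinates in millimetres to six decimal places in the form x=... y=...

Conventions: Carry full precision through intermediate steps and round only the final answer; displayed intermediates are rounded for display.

single-mesh involute tooth geometry (32T wheel at module 1.387)
pitch radius r_p = m·N/2 = 1.387·32/2 = 22.192000
base radius r_b = r_p·cos α = 22.192000·cos 23.318° = 20.379403
roll angle φ = 38.610° = 0.67387162 rad
x = r_b·(cos φ + φ·sin φ) = 24.494377
y = r_b·(sin φ − φ·cos φ) = 1.985869

x=24.494377 y=1.985869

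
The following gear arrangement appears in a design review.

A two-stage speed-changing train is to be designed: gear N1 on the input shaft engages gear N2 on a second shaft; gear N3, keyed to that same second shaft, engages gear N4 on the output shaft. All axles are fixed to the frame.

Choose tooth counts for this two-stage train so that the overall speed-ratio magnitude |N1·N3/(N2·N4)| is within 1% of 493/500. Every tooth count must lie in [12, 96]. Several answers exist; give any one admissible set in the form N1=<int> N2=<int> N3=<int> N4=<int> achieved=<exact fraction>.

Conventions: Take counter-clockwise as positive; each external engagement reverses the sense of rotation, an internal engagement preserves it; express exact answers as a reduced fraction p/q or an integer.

class = fixed-axis compound train [2-stage, 493/500 wanted]
target = 493/500 in lowest terms: an exact hit needs N1·N3 = k·493 and N2·N4 = k·500 for one integer k, every count in [12, 96]; additionally prefer no 1:1 stage (N1 ≠ N2, N3 ≠ N4)
k = 1: N1·N3 = 493 = 17·29, N2·N4 = 500 = 20·25
achieved = 17·29/(20·25) = 493/500; |achieved − target| = 0 ≤ 493/50000 ✓

N1=17 N2=20 N3=29 N4=25 achieved=493/500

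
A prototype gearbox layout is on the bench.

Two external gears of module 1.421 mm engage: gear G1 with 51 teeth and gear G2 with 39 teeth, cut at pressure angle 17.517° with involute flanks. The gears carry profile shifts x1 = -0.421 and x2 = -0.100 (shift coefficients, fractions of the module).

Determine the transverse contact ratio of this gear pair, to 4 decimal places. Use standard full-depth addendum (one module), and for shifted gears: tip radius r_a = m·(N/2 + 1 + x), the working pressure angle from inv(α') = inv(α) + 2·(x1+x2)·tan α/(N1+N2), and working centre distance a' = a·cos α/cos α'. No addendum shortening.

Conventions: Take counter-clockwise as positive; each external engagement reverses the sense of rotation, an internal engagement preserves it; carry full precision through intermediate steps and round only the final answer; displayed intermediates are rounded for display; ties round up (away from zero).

recognized (one external pair, fixed centres): single-mesh tooth geometry, m = 1.421, N1 = 51, N2 = 39
base radii: r_b1 = 34.555176, r_b2 = 26.424546
tip radii: r_a1 = 37.058259, r_a2 = 28.988400
inv(α') = inv(17.517°) + 2·(-0.421-0.100)·tan α/(51+39) = 0.00624146  ⇒  α' = 15.07277°
a' = a·cos α / cos α' = 63.9450·cos 17.517°/cos 15.07277° = 63.152398
action lengths: √(r_a1²−r_b1²) = 13.388591, √(r_a2²−r_b2²) = 11.919341
base pitch p_b = π·m·cos α = 4.257188
CR = (13.388591 + 11.919341 − 63.152398·sin 15.07277°)/4.257188 = 2.087158
contact ratio ≈ 2.0872

2.0872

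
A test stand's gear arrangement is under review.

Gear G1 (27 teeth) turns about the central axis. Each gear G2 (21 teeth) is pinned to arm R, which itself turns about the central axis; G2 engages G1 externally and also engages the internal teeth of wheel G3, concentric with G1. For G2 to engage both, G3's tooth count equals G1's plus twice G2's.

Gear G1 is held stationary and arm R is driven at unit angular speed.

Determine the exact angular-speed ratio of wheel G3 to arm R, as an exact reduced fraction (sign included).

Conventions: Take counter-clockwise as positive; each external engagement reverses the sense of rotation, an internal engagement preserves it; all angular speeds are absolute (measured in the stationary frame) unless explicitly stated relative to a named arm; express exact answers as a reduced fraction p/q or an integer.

topology: planetary set — G1 27T / G2 21T / G3 69T, arm = carrier (Willis)
ring teeth: 27 + 2·21 = 69
27(ω_sun−ω_arm) = −69(ω_ring−ω_arm),  ω_sun = 0, ω_arm = 1
ω_ring = 1 − (27/69)(0−1) = 32/23
ω_out/ω_in = 32/23

32/23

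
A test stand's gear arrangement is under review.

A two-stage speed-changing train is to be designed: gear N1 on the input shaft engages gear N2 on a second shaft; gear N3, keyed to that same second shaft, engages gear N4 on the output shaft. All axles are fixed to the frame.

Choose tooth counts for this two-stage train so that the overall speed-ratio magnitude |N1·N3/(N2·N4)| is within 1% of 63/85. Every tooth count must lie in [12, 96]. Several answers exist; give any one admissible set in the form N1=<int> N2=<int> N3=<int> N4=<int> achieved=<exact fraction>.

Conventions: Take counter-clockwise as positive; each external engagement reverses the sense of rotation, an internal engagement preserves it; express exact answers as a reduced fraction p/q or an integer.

class = fixed-axis compound train [2-stage, 63/85 wanted]
target = 63/85 in lowest terms: an exact hit needs N1·N3 = k·63 and N2·N4 = k·85 for one integer k, every count in [12, 96]; additionally prefer no 1:1 stage (N1 ≠ N2, N3 ≠ N4)
k = 1…3: no 1:1-free in-range split of k·63 and k·85 into factor pairs; take k = 4
k = 4: N1·N3 = 252 = 12·21, N2·N4 = 340 = 17·20
achieved = 12·21/(17·20) = 63/85; |achieved − target| = 0 ≤ 63/8500 ✓

N1=12 N2=17 N3=21 N4=20 achieved=63/85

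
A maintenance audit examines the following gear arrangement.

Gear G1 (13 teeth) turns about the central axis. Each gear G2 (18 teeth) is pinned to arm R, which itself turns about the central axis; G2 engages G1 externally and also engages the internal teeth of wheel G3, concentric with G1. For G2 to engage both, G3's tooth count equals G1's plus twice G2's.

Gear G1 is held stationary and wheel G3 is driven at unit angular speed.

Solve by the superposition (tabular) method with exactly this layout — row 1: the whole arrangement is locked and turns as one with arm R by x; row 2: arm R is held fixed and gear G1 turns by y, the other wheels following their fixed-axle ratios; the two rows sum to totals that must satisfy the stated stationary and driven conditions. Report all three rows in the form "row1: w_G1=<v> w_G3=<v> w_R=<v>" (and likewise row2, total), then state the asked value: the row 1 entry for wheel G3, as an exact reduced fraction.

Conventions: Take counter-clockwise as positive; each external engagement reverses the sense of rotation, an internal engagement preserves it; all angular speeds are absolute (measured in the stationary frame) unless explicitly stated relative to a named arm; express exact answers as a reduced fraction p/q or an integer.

row1: w_G1=49/62 w_G3=49/62 w_R=49/62
row2: w_G1=-49/62 w_G3=13/62 w_R=0
total: w_G1=0 w_G3=1 w_R=49/62
asked value: 49/62

class = planetary set [G3 = 13+2·18 = 49; Willis about the carrier]
superposition row 1 [locked train]: every member turns x
row 2 — arm fixed, fixed-axis ratios: sun y, ring −(13/49)·y, arm 0
boundary: total ω_sun = x + y = 0 and total ω_ring = x − (13/49)·y = 1  ⇒  y = -49/62, x = 49/62
row 2 ring = −(13/49)·(-49/62) = 13/62
totals (row 1 + row 2): sun 49/62 + (-49/62) = 0, ring 49/62 + 13/62 = 1, arm 49/62 + 0 = 49/62
asked cell (row1, ring) = 49/62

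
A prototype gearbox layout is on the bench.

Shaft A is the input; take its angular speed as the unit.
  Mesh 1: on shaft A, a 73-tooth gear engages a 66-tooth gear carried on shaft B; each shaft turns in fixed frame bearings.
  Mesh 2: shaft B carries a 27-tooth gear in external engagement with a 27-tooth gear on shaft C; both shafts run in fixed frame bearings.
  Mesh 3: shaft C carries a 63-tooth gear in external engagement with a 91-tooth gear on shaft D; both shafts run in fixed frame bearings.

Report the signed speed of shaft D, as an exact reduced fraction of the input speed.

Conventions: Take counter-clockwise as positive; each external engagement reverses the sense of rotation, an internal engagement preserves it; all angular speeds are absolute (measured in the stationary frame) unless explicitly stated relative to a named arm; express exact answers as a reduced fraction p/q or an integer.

3-mesh fixed-axis compound train (all bearings frame-fixed)
mesh 1 [73T→66T]: |ω|/ω_in = 1×73/66 = 73/66, sense flips to −
mesh 2 [27T→27T]: |ω|/ω_in = (73/66)×27/27 = 73/66, sense flips to +
mesh 3 [63T→91T]: |ω|/ω_in = (73/66)×63/91 = 219/286, sense flips to −
signed output speed (× input speed) = -219/286

-219/286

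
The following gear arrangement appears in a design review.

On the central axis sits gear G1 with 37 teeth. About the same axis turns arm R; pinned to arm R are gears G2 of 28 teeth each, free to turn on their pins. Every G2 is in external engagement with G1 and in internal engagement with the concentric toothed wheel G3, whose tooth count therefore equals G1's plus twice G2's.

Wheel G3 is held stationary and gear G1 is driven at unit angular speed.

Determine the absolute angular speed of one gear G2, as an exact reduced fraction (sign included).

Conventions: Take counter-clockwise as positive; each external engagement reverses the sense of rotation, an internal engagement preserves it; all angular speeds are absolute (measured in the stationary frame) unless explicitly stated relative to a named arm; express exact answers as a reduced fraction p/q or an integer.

topology: planetary set — G1 37T / G2 28T / G3 93T, arm = carrier (Willis)
ring teeth: 37 + 2·28 = 93
37(ω_sun−ω_arm) = −93(ω_ring−ω_arm),  ω_ring = 0, ω_sun = 1
37(1−ω_arm) = −93(0−ω_arm)  ⇒  130·ω_arm = 37  ⇒  ω_arm = 37/130
sun–planet mesh: 37·(1−37/130) = −28·(ω_p−ω_arm)  ⇒  ω_p−ω_arm = -3441/3640
ω_p = 37/130 − 3441/3640 = -37/56
exact speed ratio = -37/56

-37/56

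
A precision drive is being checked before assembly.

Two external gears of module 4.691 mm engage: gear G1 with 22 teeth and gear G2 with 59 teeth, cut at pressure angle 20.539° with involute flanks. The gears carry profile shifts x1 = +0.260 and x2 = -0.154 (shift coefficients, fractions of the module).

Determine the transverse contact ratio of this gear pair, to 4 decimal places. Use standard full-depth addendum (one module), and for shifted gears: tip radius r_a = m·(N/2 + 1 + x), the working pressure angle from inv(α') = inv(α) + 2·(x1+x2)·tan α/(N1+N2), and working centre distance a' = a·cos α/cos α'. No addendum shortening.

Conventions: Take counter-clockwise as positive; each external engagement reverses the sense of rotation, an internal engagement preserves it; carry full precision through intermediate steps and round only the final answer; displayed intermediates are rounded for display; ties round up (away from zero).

single-mesh involute tooth geometry (22T engaging 59T at module 4.691)
base radii: r_b1 = 48.320910, r_b2 = 129.587895
tip radii: r_a1 = 57.511660, r_a2 = 142.353086
inv(α') = inv(20.539°) + 2·(+0.260-0.154)·tan α/(22+59) = 0.01716813  ⇒  α' = 20.93102°
a' = a·cos α / cos α' = 189.9855·cos 20.539°/cos 20.93102° = 190.478233
action lengths: √(r_a1²−r_b1²) = 31.187829, √(r_a2²−r_b2²) = 58.918407
base pitch p_b = π·m·cos α = 13.800420
CR = (31.187829 + 58.918407 − 190.478233·sin 20.93102°)/13.800420 = 1.598436
contact ratio ≈ 1.5984

1.5984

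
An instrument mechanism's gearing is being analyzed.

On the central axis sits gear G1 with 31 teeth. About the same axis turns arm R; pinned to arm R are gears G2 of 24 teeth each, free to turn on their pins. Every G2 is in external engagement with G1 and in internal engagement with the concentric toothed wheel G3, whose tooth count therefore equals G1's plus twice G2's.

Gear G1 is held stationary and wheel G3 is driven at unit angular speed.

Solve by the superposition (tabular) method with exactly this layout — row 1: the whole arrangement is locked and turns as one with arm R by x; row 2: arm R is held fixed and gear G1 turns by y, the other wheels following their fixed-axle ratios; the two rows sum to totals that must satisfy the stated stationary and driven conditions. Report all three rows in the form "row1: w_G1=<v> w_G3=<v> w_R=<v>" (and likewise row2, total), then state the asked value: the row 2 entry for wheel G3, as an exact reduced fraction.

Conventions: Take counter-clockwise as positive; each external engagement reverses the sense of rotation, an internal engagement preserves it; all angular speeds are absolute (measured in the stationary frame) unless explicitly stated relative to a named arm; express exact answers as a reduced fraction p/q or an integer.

topology: planetary set — G1 31T / G2 24T / G3 79T, arm = carrier (Willis)
row 1 — lock + rotate with arm: ω_sun = ω_ring = ω_arm = x
superposition row 2 [arm held]: sun y, ring −(31/79)·y, arm 0
boundary: total ω_sun = x + y = 0 and total ω_ring = x − (31/79)·y = 1  ⇒  y = -79/110, x = 79/110
row 2 ring = −(31/79)·(-79/110) = 31/110
totals (row 1 + row 2): sun 79/110 + (-79/110) = 0, ring 79/110 + 31/110 = 1, arm 79/110 + 0 = 79/110
asked cell (row2, ring) = 31/110

row1: w_G1=79/110 w_G3=79/110 w_R=79/110
row2: w_G1=-79/110 w_G3=31/110 w_R=0
total: w_G1=0 w_G3=1 w_R=79/110
asked value: 31/110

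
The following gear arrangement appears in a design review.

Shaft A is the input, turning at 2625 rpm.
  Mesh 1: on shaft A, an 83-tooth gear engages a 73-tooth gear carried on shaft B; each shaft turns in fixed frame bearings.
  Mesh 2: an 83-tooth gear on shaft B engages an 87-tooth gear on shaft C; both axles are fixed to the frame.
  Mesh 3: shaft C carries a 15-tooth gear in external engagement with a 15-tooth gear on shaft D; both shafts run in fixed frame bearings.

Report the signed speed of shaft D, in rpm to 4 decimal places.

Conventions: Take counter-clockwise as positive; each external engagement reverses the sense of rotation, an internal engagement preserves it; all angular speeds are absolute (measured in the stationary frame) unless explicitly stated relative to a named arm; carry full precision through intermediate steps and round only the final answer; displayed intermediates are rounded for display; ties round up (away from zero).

-2847.3666 rpm

recognized (4 fixed axles, 3 meshes): fixed-axis compound train
mesh 1 [83T→73T]: ω = 2625.0000×83/73 = 2984.5890 rpm, sense flips to −
mesh 2 [83T→87T]: ω = 2984.5890×83/87 = 2847.3666 rpm, sense flips to +
mesh 3 [15T→15T]: ω = 2847.3666×15/15 = 2847.3666 rpm, sense flips to −
signed output speed = -2847.3666 rpm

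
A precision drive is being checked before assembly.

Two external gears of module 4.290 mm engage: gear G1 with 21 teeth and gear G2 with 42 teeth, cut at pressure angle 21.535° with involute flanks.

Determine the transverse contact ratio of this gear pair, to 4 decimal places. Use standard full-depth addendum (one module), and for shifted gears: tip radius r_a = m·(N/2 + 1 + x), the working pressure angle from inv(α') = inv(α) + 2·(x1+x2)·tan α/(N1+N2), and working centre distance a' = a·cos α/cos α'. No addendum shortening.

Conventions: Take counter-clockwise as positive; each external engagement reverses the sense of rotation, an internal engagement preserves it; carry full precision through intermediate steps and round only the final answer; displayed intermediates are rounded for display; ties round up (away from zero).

topology: single-mesh involute geometry — m = 4.290, 21T/42T pair
base radii: r_b1 = 41.900567, r_b2 = 83.801133
tip radii: r_a1 = 49.335000, r_a2 = 94.380000
no profile shift: α' = α, a' = a
action lengths: √(r_a1²−r_b1²) = 26.043900, √(r_a2²−r_b2²) = 43.416062
base pitch p_b = π·m·cos α = 12.536620
CR = (26.043900 + 43.416062 − 135.135000·sin 21.53500°)/12.536620 = 1.583842
contact ratio ≈ 1.5838

1.5838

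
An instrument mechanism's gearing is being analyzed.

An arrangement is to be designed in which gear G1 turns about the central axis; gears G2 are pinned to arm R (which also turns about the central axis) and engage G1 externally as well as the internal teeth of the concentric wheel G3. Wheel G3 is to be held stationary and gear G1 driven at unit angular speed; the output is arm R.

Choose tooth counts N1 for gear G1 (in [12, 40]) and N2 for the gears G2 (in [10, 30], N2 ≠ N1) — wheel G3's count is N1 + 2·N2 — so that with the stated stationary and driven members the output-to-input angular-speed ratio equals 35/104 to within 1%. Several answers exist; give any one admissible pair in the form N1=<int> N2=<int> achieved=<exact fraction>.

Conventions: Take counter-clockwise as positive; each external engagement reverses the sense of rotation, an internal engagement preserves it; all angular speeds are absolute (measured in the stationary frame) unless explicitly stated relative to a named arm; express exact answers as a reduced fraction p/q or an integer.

N1=35 N2=17 achieved=35/104

planetary set to be sized for 35/104 (Willis relation)
Willis with ω_ring = 0: ω_arm/ω_sun = N1/(N1+N3); set equal to 35/104  ⇒  N3/N1 = 1/(35/104) − 1 = 69/35
N3 = N1 + 2·N2  ⇒  N2/N1 = (N3/N1 − 1)/2 = (69/35 − 1)/2 = 17/35
smallest multiple with N1 ≥ 12 and N2 ≥ 10: k = 1  ⇒  N1 = 1·35 = 35, N2 = 1·17 = 17 (N1 ≤ 40, N2 ≤ 30, N2 ≠ N1 ✓), N3 = 35 + 2·17 = 69
check: N1/(N1+N3) with N1 = 35, N3 = 69 gives 35/104; |achieved − target| = 0 ≤ 7/2080 ✓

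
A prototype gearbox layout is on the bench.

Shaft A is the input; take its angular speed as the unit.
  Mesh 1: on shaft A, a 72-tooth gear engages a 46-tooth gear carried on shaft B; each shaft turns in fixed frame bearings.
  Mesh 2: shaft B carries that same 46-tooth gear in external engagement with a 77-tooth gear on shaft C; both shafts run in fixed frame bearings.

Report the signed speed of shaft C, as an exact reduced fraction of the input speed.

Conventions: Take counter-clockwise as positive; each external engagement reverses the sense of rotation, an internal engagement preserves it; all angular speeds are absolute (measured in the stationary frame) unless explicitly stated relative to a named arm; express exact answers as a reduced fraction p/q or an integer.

72/77

2-mesh fixed-axis compound train (all bearings frame-fixed)
mesh 1 [72T→46T]: |ω|/ω_in = 1×72/46 = 36/23, sense flips to −
mesh 2 [46T→77T]: |ω|/ω_in = (36/23)×46/77 = 72/77, sense flips to +
signed output speed (× input speed) = 72/77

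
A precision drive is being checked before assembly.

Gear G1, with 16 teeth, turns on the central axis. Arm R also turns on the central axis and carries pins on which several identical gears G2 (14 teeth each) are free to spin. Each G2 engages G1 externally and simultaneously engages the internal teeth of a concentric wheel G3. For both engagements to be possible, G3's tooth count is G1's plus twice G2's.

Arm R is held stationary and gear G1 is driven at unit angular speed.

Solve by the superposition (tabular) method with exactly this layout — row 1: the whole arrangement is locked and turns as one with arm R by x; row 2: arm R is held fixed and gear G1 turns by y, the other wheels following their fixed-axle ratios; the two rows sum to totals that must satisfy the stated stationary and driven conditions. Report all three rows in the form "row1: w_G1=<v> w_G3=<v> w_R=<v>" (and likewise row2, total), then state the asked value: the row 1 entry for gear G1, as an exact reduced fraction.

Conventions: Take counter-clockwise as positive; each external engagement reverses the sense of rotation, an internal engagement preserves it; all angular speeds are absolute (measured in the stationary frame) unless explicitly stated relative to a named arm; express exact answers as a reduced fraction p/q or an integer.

planetary set (16T centre, 14T on arm, 44T internal) — Willis relation
row 1: whole set turns with the arm by x
superposition row 2 [arm held]: sun y, ring −(16/44)·y, arm 0
boundary: total ω_arm = x = 0 and total ω_sun = x + y = 1  ⇒  y = 1, x = 0
row 2 ring = −(16/44)·1 = -4/11
totals (row 1 + row 2): sun 0 + 1 = 1, ring 0 + (-4/11) = -4/11, arm 0 + 0 = 0
asked cell (row1, sun) = 0

row1: w_G1=0 w_G3=0 w_R=0
row2: w_G1=1 w_G3=-4/11 w_R=0
total: w_G1=1 w_G3=-4/11 w_R=0
asked value: 0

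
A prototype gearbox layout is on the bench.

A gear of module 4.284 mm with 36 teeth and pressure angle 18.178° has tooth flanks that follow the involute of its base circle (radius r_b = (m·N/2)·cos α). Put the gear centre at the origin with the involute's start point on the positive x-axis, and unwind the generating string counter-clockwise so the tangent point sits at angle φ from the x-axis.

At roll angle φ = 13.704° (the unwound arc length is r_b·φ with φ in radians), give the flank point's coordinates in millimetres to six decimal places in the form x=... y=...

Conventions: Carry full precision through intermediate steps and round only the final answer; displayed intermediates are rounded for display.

single-mesh involute tooth geometry (36T wheel at module 4.284)
pitch radius r_p = m·N/2 = 4.284·36/2 = 77.112000
base radius r_b = r_p·cos α = 77.112000·cos 18.178° = 73.263487
roll angle φ = 13.704° = 0.23917992 rad
x = r_b·(cos φ + φ·sin φ) = 75.329205
y = r_b·(sin φ − φ·cos φ) = 0.332242

x=75.329205 y=0.332242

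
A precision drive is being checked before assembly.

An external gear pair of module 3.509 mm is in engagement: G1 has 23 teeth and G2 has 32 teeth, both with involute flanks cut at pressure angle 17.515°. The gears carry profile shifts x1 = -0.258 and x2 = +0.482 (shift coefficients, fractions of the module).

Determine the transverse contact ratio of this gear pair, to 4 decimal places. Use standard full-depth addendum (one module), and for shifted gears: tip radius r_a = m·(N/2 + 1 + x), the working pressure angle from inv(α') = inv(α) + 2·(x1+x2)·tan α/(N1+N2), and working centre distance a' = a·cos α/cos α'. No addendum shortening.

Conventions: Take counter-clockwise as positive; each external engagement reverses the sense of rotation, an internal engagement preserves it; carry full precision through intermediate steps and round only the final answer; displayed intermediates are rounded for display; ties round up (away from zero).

1.6708

recognized (one external pair, fixed centres): single-mesh tooth geometry, m = 3.509, N1 = 23, N2 = 32
base radii: r_b1 = 38.482639, r_b2 = 53.541063
tip radii: r_a1 = 42.957178, r_a2 = 61.344338
inv(α') = inv(17.515°) + 2·(-0.258+0.482)·tan α/(23+32) = 0.01246282  ⇒  α' = 18.87725°
a' = a·cos α / cos α' = 96.4975·cos 17.515°/cos 18.87725° = 97.254651
action lengths: √(r_a1²−r_b1²) = 19.089412, √(r_a2²−r_b2²) = 29.941316
base pitch p_b = π·m·cos α = 10.512763
CR = (19.089412 + 29.941316 − 97.254651·sin 18.87725°)/10.512763 = 1.670806
contact ratio ≈ 1.6708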